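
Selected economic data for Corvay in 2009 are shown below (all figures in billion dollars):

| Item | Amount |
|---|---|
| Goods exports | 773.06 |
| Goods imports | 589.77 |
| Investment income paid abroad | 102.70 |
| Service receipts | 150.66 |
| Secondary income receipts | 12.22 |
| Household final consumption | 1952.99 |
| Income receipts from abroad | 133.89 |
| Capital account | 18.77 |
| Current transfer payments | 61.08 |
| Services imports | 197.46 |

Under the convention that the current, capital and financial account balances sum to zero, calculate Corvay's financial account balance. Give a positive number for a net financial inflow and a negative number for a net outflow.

Goods balance = 773.06 - 589.77 = 183.29
Services balance = 150.66 - 197.46 = -46.80
Trade balance (goods + services) = 183.29 + (-46.80) = 136.49
Net primary income = 133.89 - 102.70 = 31.19
Net secondary income = 12.22 - 61.08 = -48.86
Current account = 136.49 + 31.19 + (-48.86) = 118.82
Financial account = -(118.82 + 18.77) = -137.59

-137.59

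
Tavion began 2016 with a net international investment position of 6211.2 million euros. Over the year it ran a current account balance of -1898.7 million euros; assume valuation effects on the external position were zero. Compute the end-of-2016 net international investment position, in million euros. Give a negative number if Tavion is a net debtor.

With no valuation effects, change in NIIP = current account = -1898.7
End-of-year NIIP = 6211.2 + (-1898.7) = 4312.5

4312.5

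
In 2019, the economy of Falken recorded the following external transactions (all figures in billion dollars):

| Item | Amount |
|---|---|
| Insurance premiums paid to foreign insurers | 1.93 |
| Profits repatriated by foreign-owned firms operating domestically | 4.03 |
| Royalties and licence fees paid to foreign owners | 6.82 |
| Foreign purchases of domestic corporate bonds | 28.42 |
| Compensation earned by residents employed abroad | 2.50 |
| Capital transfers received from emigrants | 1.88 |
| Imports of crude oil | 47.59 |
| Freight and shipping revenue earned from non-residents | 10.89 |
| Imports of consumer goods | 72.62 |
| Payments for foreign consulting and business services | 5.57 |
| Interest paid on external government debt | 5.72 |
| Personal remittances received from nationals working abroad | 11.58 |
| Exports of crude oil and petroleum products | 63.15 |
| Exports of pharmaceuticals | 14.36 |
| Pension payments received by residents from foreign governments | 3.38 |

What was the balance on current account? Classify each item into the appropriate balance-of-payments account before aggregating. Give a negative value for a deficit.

-38.42

Goods: 63.15 - 47.59 - 72.62 + 14.36 = -42.70
Services: -5.57 - 6.82 - 1.93 + 10.89 = -3.43
Primary income: -4.03 - 5.72 + 2.50 = -7.25
Secondary income: 3.38 + 11.58 = 14.96
Current account = (-42.70) + (-3.43) + (-7.25) + 14.96 = -38.42
(Excluded from the current account — financial account: foreign purchases of domestic corporate bonds 28.42; capital account: capital transfers received from emigrants 1.88.)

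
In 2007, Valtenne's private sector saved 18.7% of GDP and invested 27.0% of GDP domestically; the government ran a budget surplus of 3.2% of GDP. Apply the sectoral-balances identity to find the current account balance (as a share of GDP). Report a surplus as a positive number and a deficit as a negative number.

-5.1

By the sectoral-balances identity, CA = (S_private - I) + (T - G).
Private balance = 18.7 - 27.0 = -8.3
Government balance (T - G) = 3.2
CA = -8.3 + 3.2 = -5.1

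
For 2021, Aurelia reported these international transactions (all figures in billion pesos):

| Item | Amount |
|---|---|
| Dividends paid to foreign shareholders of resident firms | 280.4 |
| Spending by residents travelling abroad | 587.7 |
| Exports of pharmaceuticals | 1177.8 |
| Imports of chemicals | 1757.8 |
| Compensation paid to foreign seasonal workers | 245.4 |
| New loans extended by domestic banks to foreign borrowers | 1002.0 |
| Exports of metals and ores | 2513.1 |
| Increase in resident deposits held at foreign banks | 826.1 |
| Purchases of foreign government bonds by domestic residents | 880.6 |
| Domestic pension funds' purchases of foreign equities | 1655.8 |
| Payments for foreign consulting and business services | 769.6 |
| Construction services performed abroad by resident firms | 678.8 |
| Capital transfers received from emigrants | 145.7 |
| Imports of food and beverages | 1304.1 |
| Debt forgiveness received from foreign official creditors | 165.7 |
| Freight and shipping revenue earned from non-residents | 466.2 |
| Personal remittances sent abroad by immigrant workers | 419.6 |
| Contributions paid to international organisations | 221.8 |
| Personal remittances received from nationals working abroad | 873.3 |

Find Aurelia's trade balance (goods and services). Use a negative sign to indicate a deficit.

416.7

Goods: -1304.1 + 1177.8 + 2513.1 - 1757.8 = 629.0
Services: 678.8 + 466.2 - 769.6 - 587.7 = -212.3
Trade balance = 629.0 + (-212.3) = 416.7
(Excluded from the trade balance — primary income: dividends paid to foreign shareholders of resident firms 280.4, compensation paid to foreign seasonal workers 245.4; financial account: new loans extended by domestic banks to foreign borrowers 1002.0, increase in resident deposits held at foreign banks 826.1, purchases of foreign government bonds by domestic residents 880.6, domestic pension funds' purchases of foreign equities 1655.8; capital account: capital transfers received from emigrants 145.7, debt forgiveness received from foreign official creditors 165.7; secondary income: personal remittances sent abroad by immigrant workers 419.6, contributions paid to international organisations 221.8, personal remittances received from nationals working abroad 873.3.)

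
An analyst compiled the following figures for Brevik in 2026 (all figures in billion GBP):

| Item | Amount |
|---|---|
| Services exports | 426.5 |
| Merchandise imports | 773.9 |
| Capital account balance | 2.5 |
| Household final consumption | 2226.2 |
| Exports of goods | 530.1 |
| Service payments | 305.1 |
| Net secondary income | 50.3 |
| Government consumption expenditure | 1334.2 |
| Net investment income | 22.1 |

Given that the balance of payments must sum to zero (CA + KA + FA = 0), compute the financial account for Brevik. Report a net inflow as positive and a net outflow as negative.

Goods balance = 530.1 - 773.9 = -243.8
Services balance = 426.5 - 305.1 = 121.4
Trade balance (goods + services) = -243.8 + 121.4 = -122.4
Net primary income = 22.1
Net secondary income = 50.3
Current account = -122.4 + 22.1 + 50.3 = -50.0
Financial account = -(-50.0 + 2.5) = 47.5

47.5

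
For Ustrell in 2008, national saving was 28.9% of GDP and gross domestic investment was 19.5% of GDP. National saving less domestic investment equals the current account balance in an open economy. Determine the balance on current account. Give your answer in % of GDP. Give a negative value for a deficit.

CA = S - I = 28.9 - 19.5 = 9.4

9.4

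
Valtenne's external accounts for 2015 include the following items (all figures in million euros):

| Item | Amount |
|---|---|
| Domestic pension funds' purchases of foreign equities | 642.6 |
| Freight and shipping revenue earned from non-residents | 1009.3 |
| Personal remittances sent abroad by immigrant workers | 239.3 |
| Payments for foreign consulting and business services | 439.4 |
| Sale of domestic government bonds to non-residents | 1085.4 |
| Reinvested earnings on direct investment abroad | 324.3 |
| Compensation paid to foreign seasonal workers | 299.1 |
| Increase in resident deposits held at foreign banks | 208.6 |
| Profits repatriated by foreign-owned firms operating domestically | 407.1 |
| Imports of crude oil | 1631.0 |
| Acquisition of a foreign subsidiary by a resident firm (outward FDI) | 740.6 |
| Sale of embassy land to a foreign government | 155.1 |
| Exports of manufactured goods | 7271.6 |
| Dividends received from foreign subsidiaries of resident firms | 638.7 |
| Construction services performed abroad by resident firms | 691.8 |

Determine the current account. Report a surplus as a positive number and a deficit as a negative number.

6919.8

Goods: -1631.0 + 7271.6 = 5640.6
Services: 691.8 + 1009.3 - 439.4 = 1261.7
Primary income: 324.3 - 407.1 - 299.1 + 638.7 = 256.8
Secondary income: -239.3
Current account = 5640.6 + 1261.7 + 256.8 + (-239.3) = 6919.8
(Excluded from the current account — financial account: domestic pension funds' purchases of foreign equities 642.6, sale of domestic government bonds to non-residents 1085.4, increase in resident deposits held at foreign banks 208.6, acquisition of a foreign subsidiary by a resident firm (outward FDI) 740.6; capital account: sale of embassy land to a foreign government 155.1.)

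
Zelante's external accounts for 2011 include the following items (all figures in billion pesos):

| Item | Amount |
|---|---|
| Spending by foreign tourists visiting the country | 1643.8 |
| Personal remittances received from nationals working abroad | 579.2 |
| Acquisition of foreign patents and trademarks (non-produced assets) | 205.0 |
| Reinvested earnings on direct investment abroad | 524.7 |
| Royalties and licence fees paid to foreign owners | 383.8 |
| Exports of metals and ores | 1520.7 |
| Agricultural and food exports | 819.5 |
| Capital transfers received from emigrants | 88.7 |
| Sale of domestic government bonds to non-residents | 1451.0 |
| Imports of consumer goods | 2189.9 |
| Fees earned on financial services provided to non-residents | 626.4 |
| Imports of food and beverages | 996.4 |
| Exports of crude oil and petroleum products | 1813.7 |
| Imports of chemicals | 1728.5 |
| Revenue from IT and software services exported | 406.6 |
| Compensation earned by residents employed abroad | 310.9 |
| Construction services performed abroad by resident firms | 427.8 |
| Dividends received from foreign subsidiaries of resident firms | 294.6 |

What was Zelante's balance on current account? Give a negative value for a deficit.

3669.3

Goods: -2189.9 + 819.5 + 1813.7 - 1728.5 - 996.4 + 1520.7 = -760.9
Services: -383.8 + 626.4 + 427.8 + 1643.8 + 406.6 = 2720.8
Primary income: 294.6 + 524.7 + 310.9 = 1130.2
Secondary income: 579.2
Current account = (-760.9) + 2720.8 + 1130.2 + 579.2 = 3669.3
(Excluded from the current account — capital account: acquisition of foreign patents and trademarks (non-produced assets) 205.0, capital transfers received from emigrants 88.7; financial account: sale of domestic government bonds to non-residents 1451.0.)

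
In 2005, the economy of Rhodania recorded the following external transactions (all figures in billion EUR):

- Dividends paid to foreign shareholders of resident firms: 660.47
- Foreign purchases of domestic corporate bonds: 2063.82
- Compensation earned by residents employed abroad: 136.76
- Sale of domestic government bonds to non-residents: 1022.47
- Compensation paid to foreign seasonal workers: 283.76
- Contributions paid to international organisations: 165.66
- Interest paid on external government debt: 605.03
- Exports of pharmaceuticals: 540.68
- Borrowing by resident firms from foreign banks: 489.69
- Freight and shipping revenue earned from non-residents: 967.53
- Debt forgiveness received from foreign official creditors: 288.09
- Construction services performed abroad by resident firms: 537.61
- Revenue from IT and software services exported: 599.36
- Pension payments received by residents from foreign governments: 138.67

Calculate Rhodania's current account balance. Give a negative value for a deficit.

1205.69

Goods: 540.68
Services: 599.36 + 537.61 + 967.53 = 2104.50
Primary income: -660.47 - 283.76 + 136.76 - 605.03 = -1412.50
Secondary income: -165.66 + 138.67 = -26.99
Current account = 540.68 + 2104.50 + (-1412.50) + (-26.99) = 1205.69
(Excluded from the current account — financial account: foreign purchases of domestic corporate bonds 2063.82, sale of domestic government bonds to non-residents 1022.47, borrowing by resident firms from foreign banks 489.69; capital account: debt forgiveness received from foreign official creditors 288.09.)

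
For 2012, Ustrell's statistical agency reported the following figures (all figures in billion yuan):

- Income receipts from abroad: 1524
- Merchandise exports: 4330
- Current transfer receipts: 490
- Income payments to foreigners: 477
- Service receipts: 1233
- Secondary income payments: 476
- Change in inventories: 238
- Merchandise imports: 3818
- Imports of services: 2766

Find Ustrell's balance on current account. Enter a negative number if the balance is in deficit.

40

Goods balance = 4330 - 3818 = 512
Services balance = 1233 - 2766 = -1533
Trade balance (goods + services) = 512 + (-1533) = -1021
Net primary income = 1524 - 477 = 1047
Net secondary income = 490 - 476 = 14
Current account = -1021 + 1047 + 14 = 40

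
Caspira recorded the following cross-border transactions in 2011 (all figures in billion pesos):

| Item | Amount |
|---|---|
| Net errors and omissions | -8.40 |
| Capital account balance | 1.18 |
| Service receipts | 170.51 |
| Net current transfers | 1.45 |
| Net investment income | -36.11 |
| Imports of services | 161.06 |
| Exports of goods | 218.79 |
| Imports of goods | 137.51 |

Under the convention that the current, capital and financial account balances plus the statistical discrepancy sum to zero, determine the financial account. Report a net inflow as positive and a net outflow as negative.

-48.85

Goods balance = 218.79 - 137.51 = 81.28
Services balance = 170.51 - 161.06 = 9.45
Trade balance (goods + services) = 81.28 + 9.45 = 90.73
Net primary income = -36.11
Net secondary income = 1.45
Current account = 90.73 + (-36.11) + 1.45 = 56.07
Financial account = -(56.07 + 1.18 + (-8.40)) = -48.85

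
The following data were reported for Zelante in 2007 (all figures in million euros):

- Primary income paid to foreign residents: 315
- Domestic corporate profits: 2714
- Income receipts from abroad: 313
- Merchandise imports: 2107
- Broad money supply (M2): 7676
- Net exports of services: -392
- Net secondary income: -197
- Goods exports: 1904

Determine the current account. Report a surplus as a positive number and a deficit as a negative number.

-794

Goods balance = 1904 - 2107 = -203
Services balance = -392
Trade balance (goods + services) = -203 + (-392) = -595
Net primary income = 313 - 315 = -2
Net secondary income = -197
Current account = -595 + (-2) + (-197) = -794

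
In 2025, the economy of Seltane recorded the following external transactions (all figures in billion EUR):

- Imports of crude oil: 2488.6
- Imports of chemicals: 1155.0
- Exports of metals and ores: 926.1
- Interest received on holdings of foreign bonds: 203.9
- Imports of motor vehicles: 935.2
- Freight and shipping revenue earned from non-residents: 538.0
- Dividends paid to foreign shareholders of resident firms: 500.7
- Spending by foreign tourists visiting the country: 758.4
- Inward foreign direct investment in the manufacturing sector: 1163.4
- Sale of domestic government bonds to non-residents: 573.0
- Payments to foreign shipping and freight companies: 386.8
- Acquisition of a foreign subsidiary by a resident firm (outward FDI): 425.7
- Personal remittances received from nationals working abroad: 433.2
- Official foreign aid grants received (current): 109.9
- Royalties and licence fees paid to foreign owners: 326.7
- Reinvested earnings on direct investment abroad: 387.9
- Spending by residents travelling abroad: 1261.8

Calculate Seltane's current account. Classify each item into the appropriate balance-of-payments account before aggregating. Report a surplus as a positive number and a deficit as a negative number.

-3697.4

Goods: 926.1 - 935.2 - 2488.6 - 1155.0 = -3652.7
Services: -326.7 - 1261.8 + 538.0 - 386.8 + 758.4 = -678.9
Primary income: 203.9 + 387.9 - 500.7 = 91.1
Secondary income: 109.9 + 433.2 = 543.1
Current account = (-3652.7) + (-678.9) + 91.1 + 543.1 = -3697.4
(Excluded from the current account — financial account: inward foreign direct investment in the manufacturing sector 1163.4, sale of domestic government bonds to non-residents 573.0, acquisition of a foreign subsidiary by a resident firm (outward FDI) 425.7.)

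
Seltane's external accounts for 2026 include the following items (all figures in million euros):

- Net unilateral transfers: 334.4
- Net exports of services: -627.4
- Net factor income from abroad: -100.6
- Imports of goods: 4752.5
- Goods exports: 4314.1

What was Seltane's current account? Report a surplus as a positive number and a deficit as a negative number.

-832.0

Goods balance = 4314.1 - 4752.5 = -438.4
Services balance = -627.4
Trade balance (goods + services) = -438.4 + (-627.4) = -1065.8
Net primary income = -100.6
Net secondary income = 334.4
Current account = -1065.8 + (-100.6) + 334.4 = -832.0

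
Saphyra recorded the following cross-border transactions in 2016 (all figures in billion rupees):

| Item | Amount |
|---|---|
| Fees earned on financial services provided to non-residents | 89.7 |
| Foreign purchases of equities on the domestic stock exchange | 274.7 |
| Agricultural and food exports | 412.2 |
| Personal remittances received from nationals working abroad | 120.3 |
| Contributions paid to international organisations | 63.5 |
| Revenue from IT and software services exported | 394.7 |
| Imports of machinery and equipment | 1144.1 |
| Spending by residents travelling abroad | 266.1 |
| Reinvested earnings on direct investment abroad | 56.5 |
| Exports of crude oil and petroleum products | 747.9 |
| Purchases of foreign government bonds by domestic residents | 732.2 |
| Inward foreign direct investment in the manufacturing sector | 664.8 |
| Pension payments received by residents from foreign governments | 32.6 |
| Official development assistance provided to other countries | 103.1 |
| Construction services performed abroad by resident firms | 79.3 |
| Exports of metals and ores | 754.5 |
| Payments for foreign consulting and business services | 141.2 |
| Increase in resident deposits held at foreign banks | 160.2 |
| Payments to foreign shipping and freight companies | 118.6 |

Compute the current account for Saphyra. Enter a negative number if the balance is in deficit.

Goods: 747.9 + 754.5 + 412.2 - 1144.1 = 770.5
Services: 394.7 - 141.2 + 89.7 - 118.6 + 79.3 - 266.1 = 37.8
Primary income: 56.5
Secondary income: -63.5 + 120.3 - 103.1 + 32.6 = -13.7
Current account = 770.5 + 37.8 + 56.5 + (-13.7) = 851.1
(Excluded from the current account — financial account: foreign purchases of equities on the domestic stock exchange 274.7, purchases of foreign government bonds by domestic residents 732.2, inward foreign direct investment in the manufacturing sector 664.8, increase in resident deposits held at foreign banks 160.2.)

851.1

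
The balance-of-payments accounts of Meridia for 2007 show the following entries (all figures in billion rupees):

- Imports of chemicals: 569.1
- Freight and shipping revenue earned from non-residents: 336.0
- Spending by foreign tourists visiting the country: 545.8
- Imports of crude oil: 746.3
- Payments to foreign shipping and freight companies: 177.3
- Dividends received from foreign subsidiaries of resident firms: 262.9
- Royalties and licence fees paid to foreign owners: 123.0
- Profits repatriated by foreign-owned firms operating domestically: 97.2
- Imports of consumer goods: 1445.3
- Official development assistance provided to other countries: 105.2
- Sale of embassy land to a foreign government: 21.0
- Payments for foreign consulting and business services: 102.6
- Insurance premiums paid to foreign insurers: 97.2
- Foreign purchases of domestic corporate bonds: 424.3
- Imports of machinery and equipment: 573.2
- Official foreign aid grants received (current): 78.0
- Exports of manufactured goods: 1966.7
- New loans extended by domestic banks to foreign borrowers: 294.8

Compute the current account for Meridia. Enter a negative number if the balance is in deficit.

-847.0

Goods: 1966.7 - 569.1 - 1445.3 - 573.2 - 746.3 = -1367.2
Services: 336.0 - 123.0 + 545.8 - 177.3 - 102.6 - 97.2 = 381.7
Primary income: -97.2 + 262.9 = 165.7
Secondary income: -105.2 + 78.0 = -27.2
Current account = (-1367.2) + 381.7 + 165.7 + (-27.2) = -847.0
(Excluded from the current account — capital account: sale of embassy land to a foreign government 21.0; financial account: foreign purchases of domestic corporate bonds 424.3, new loans extended by domestic banks to foreign borrowers 294.8.)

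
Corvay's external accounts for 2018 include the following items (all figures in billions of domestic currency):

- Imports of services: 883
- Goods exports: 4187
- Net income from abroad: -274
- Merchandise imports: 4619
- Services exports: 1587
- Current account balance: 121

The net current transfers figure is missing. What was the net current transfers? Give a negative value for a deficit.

123

Current account = goods balance + services balance + net primary income + net secondary income
Sum of the known components = -2
Net current transfers = CA - (known components) = 121 - (-2) = 123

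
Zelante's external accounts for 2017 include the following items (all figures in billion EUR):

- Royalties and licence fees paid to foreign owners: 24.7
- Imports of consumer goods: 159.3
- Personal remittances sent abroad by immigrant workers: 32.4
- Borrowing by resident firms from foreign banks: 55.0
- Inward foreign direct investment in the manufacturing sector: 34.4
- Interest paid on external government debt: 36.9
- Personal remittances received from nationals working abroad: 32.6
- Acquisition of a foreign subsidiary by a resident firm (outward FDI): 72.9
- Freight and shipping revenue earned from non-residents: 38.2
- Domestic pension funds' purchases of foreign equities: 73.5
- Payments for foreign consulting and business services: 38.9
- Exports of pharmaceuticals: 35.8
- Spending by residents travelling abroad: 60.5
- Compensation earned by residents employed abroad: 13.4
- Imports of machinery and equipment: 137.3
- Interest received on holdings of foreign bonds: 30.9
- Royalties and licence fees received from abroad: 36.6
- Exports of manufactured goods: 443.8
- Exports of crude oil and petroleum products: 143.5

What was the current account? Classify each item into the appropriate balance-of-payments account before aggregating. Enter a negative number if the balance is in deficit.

284.8

Goods: 143.5 - 137.3 - 159.3 + 35.8 + 443.8 = 326.5
Services: 36.6 - 60.5 - 38.9 - 24.7 + 38.2 = -49.3
Primary income: -36.9 + 30.9 + 13.4 = 7.4
Secondary income: 32.6 - 32.4 = 0.2
Current account = 326.5 + (-49.3) + 7.4 + 0.2 = 284.8
(Excluded from the current account — financial account: borrowing by resident firms from foreign banks 55.0, inward foreign direct investment in the manufacturing sector 34.4, acquisition of a foreign subsidiary by a resident firm (outward FDI) 72.9, domestic pension funds' purchases of foreign equities 73.5.)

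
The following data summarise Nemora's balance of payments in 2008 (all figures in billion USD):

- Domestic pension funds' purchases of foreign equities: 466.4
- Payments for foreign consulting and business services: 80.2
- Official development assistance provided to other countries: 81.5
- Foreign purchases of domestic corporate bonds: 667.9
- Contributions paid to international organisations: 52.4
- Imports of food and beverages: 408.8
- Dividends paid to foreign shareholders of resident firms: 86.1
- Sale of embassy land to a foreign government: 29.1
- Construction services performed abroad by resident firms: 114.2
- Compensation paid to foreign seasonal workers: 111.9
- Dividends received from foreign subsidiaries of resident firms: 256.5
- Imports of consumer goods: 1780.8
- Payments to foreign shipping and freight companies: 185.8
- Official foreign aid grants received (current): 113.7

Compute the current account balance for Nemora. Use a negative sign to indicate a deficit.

Goods: -408.8 - 1780.8 = -2189.6
Services: 114.2 - 185.8 - 80.2 = -151.8
Primary income: -111.9 + 256.5 - 86.1 = 58.5
Secondary income: -81.5 + 113.7 - 52.4 = -20.2
Current account = (-2189.6) + (-151.8) + 58.5 + (-20.2) = -2303.1
(Excluded from the current account — financial account: domestic pension funds' purchases of foreign equities 466.4, foreign purchases of domestic corporate bonds 667.9; capital account: sale of embassy land to a foreign government 29.1.)

-2303.1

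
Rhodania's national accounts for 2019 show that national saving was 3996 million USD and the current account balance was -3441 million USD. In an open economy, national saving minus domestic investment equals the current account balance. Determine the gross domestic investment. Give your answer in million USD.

7437

S - I = CA (net lending to the rest of the world).
I = S - CA = 3996 - (-3441) = 7437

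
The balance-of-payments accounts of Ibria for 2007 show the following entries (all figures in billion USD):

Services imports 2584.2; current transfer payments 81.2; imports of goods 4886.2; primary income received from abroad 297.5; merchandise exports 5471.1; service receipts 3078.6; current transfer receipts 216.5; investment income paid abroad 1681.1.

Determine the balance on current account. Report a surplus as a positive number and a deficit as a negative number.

Goods balance = 5471.1 - 4886.2 = 584.9
Services balance = 3078.6 - 2584.2 = 494.4
Trade balance (goods + services) = 584.9 + 494.4 = 1079.3
Net primary income = 297.5 - 1681.1 = -1383.6
Net secondary income = 216.5 - 81.2 = 135.3
Current account = 1079.3 + (-1383.6) + 135.3 = -169.0

-169.0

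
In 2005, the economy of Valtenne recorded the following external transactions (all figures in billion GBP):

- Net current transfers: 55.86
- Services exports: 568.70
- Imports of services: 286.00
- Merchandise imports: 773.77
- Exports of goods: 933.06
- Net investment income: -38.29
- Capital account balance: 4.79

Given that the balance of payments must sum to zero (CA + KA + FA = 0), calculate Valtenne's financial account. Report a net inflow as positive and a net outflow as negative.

-464.35

Goods balance = 933.06 - 773.77 = 159.29
Services balance = 568.70 - 286.00 = 282.70
Trade balance (goods + services) = 159.29 + 282.70 = 441.99
Net primary income = -38.29
Net secondary income = 55.86
Current account = 441.99 + (-38.29) + 55.86 = 459.56
Financial account = -(459.56 + 4.79) = -464.35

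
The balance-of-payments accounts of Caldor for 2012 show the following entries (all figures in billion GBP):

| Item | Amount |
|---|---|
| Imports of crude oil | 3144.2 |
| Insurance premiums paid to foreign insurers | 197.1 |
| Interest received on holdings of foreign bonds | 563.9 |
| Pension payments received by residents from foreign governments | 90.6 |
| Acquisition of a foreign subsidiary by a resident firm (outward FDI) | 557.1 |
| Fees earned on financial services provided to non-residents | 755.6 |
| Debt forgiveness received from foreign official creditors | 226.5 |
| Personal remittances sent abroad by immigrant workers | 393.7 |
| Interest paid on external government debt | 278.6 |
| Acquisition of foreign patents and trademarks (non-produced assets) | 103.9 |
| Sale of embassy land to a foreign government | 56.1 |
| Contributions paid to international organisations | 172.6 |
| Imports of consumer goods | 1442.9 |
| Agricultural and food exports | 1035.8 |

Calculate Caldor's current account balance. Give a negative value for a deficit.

Goods: -3144.2 - 1442.9 + 1035.8 = -3551.3
Services: 755.6 - 197.1 = 558.5
Primary income: 563.9 - 278.6 = 285.3
Secondary income: -393.7 + 90.6 - 172.6 = -475.7
Current account = (-3551.3) + 558.5 + 285.3 + (-475.7) = -3183.2
(Excluded from the current account — financial account: acquisition of a foreign subsidiary by a resident firm (outward FDI) 557.1; capital account: debt forgiveness received from foreign official creditors 226.5, acquisition of foreign patents and trademarks (non-produced assets) 103.9, sale of embassy land to a foreign government 56.1.)

-3183.2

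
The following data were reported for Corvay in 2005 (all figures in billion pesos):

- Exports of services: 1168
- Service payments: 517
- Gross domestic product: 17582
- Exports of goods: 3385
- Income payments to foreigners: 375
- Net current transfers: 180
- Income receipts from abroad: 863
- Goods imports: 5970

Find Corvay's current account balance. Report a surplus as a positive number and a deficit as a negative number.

-1266

Goods balance = 3385 - 5970 = -2585
Services balance = 1168 - 517 = 651
Trade balance (goods + services) = -2585 + 651 = -1934
Net primary income = 863 - 375 = 488
Net secondary income = 180
Current account = -1934 + 488 + 180 = -1266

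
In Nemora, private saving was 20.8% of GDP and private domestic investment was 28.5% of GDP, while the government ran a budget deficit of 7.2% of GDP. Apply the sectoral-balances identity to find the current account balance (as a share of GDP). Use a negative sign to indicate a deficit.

By the sectoral-balances identity, CA = (S_private - I) + (T - G).
Private balance = 20.8 - 28.5 = -7.7
Government balance (T - G) = -7.2
CA = -7.7 + (-7.2) = -14.9

-14.9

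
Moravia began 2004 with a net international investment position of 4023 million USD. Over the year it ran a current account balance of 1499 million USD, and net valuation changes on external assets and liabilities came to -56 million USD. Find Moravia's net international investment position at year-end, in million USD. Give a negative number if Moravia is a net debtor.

5466

Change in NIIP = current account + net valuation change = 1499 + (-56) = 1443
End-of-year NIIP = 4023 + 1443 = 5466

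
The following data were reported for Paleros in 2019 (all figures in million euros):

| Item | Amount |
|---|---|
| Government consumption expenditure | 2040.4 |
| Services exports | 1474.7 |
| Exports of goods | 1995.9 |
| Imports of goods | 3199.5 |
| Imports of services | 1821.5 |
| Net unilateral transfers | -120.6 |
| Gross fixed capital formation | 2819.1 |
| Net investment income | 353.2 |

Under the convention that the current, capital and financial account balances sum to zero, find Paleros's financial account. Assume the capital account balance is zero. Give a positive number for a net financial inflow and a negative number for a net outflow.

1317.8

Goods balance = 1995.9 - 3199.5 = -1203.6
Services balance = 1474.7 - 1821.5 = -346.8
Trade balance (goods + services) = -1203.6 + (-346.8) = -1550.4
Net primary income = 353.2
Net secondary income = -120.6
Current account = -1550.4 + 353.2 + (-120.6) = -1317.8
Financial account = -(-1317.8) = 1317.8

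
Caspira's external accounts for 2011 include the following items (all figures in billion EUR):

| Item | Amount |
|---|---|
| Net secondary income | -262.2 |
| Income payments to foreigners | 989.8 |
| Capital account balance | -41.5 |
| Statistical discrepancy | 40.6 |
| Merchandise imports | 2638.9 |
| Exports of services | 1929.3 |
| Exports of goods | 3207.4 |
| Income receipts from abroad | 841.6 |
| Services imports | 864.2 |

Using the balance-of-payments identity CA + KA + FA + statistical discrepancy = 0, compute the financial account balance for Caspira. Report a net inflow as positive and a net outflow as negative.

-1222.3

Goods balance = 3207.4 - 2638.9 = 568.5
Services balance = 1929.3 - 864.2 = 1065.1
Trade balance (goods + services) = 568.5 + 1065.1 = 1633.6
Net primary income = 841.6 - 989.8 = -148.2
Net secondary income = -262.2
Current account = 1633.6 + (-148.2) + (-262.2) = 1223.2
Financial account = -(1223.2 + (-41.5) + 40.6) = -1222.3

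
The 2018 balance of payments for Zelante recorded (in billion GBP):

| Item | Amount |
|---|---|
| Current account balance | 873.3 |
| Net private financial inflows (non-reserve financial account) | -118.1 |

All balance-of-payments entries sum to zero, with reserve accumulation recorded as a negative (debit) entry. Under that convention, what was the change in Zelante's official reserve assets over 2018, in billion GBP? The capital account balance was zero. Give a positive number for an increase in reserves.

755.2

Official reserve transactions balance = -(873.3 + (-118.1)) = -755.2
An accumulation of reserves is recorded as a debit (negative entry), so the change in the stock of reserves is the negative of that balance.
Change in official reserves = -(-755.2) = 755.2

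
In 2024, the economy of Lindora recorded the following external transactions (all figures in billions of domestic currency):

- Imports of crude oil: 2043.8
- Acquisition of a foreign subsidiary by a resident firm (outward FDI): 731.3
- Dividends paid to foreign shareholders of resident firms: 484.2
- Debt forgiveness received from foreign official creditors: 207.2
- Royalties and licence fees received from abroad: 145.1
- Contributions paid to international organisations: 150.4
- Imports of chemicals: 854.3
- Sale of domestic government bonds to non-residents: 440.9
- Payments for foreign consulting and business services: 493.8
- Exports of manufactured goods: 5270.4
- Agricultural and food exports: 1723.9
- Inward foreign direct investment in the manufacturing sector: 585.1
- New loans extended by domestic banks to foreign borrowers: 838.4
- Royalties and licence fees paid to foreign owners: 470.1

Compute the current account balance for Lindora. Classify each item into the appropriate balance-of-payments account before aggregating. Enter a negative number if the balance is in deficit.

2642.8

Goods: -2043.8 + 5270.4 - 854.3 + 1723.9 = 4096.2
Services: 145.1 - 493.8 - 470.1 = -818.8
Primary income: -484.2
Secondary income: -150.4
Current account = 4096.2 + (-818.8) + (-484.2) + (-150.4) = 2642.8
(Excluded from the current account — financial account: acquisition of a foreign subsidiary by a resident firm (outward FDI) 731.3, sale of domestic government bonds to non-residents 440.9, inward foreign direct investment in the manufacturing sector 585.1, new loans extended by domestic banks to foreign borrowers 838.4; capital account: debt forgiveness received from foreign official creditors 207.2.)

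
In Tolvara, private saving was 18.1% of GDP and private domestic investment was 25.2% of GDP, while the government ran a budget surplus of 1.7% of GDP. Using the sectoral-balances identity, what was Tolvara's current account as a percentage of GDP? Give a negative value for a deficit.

-5.4

By the sectoral-balances identity, CA = (S_private - I) + (T - G).
Private balance = 18.1 - 25.2 = -7.1
Government balance (T - G) = 1.7
CA = -7.1 + 1.7 = -5.4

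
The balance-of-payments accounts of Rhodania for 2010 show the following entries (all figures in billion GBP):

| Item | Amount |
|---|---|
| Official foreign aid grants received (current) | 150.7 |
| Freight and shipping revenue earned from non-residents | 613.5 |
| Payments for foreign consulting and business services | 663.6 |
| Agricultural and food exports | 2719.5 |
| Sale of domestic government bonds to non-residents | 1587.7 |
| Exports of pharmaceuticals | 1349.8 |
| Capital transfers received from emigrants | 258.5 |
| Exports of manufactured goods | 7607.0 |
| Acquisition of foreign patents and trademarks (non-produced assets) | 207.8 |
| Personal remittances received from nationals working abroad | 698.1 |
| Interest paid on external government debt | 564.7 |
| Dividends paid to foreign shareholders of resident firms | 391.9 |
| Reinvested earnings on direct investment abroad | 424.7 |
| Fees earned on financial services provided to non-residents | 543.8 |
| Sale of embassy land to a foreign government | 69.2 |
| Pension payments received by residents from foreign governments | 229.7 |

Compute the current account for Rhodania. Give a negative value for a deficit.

12716.6

Goods: 2719.5 + 7607.0 + 1349.8 = 11676.3
Services: -663.6 + 543.8 + 613.5 = 493.7
Primary income: -391.9 + 424.7 - 564.7 = -531.9
Secondary income: 150.7 + 698.1 + 229.7 = 1078.5
Current account = 11676.3 + 493.7 + (-531.9) + 1078.5 = 12716.6
(Excluded from the current account — financial account: sale of domestic government bonds to non-residents 1587.7; capital account: capital transfers received from emigrants 258.5, acquisition of foreign patents and trademarks (non-produced assets) 207.8, sale of embassy land to a foreign government 69.2.)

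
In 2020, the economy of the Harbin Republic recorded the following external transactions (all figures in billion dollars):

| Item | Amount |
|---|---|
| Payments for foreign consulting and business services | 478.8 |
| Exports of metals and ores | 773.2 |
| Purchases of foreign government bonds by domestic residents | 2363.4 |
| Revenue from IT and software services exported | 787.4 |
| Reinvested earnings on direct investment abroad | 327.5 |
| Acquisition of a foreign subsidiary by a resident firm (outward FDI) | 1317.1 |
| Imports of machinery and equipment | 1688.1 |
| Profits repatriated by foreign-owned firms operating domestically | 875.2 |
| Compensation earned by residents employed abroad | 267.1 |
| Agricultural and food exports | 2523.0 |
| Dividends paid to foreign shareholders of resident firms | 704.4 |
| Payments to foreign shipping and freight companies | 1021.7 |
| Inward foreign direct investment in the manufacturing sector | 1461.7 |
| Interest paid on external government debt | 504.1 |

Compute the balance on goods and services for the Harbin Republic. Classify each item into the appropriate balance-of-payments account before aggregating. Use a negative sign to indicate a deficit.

Goods: -1688.1 + 773.2 + 2523.0 = 1608.1
Services: 787.4 - 1021.7 - 478.8 = -713.1
Trade balance = 1608.1 + (-713.1) = 895.0
(Excluded from the trade balance — financial account: purchases of foreign government bonds by domestic residents 2363.4, acquisition of a foreign subsidiary by a resident firm (outward FDI) 1317.1, inward foreign direct investment in the manufacturing sector 1461.7; primary income: reinvested earnings on direct investment abroad 327.5, profits repatriated by foreign-owned firms operating domestically 875.2, compensation earned by residents employed abroad 267.1, dividends paid to foreign shareholders of resident firms 704.4, interest paid on external government debt 504.1.)

895.0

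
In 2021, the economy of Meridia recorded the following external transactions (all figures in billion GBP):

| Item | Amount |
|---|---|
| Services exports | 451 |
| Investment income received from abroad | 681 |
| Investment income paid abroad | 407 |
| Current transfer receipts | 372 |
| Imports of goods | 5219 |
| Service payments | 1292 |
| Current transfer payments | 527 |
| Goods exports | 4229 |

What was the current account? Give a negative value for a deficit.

-1712

Goods balance = 4229 - 5219 = -990
Services balance = 451 - 1292 = -841
Trade balance (goods + services) = -990 + (-841) = -1831
Net primary income = 681 - 407 = 274
Net secondary income = 372 - 527 = -155
Current account = -1831 + 274 + (-155) = -1712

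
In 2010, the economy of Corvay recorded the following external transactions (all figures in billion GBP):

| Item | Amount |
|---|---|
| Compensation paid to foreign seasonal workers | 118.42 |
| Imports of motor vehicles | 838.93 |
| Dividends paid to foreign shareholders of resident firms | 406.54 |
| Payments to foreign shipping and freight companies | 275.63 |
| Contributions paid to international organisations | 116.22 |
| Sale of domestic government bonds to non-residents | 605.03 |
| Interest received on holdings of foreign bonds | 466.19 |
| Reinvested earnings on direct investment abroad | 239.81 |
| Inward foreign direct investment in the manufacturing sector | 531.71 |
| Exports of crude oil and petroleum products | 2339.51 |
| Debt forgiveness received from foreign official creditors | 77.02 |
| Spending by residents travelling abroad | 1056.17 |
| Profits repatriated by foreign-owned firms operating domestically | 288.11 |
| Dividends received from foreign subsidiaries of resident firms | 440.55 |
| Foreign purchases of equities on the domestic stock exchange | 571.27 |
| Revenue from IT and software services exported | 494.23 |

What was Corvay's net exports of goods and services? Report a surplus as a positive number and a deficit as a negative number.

663.01

Goods: 2339.51 - 838.93 = 1500.58
Services: -1056.17 + 494.23 - 275.63 = -837.57
Trade balance = 1500.58 + (-837.57) = 663.01
(Excluded from the trade balance — primary income: compensation paid to foreign seasonal workers 118.42, dividends paid to foreign shareholders of resident firms 406.54, interest received on holdings of foreign bonds 466.19, reinvested earnings on direct investment abroad 239.81, profits repatriated by foreign-owned firms operating domestically 288.11, dividends received from foreign subsidiaries of resident firms 440.55; secondary income: contributions paid to international organisations 116.22; financial account: sale of domestic government bonds to non-residents 605.03, inward foreign direct investment in the manufacturing sector 531.71, foreign purchases of equities on the domestic stock exchange 571.27; capital account: debt forgiveness received from foreign official creditors 77.02.)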